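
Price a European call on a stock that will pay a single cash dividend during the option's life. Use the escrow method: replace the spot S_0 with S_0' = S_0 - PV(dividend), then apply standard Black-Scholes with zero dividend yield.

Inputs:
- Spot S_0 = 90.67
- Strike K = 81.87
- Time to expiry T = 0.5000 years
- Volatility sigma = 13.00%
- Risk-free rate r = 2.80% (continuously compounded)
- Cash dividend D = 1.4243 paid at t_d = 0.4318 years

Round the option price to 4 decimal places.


Answer: Price = 9.0738

Derivation:
PV(D) = D * exp(-r * t_d) = 1.4243 * 0.98798240 = 1.40718333
S_0' = S_0 - PV(D) = 90.6700 - 1.40718333 = 89.26281667
d1 = (ln(S_0'/K) + (r + sigma^2/2)*T) / (sigma*sqrt(T)) = 1.13873989
d2 = d1 - sigma*sqrt(T) = 1.04681601
exp(-rT) = 0.98609754
N(d1) = 0.87259417; N(d2) = 0.85240778
C = S_0' * N(d1) - K * exp(-rT) * N(d2) = 89.26281667 * 0.87259417 - 81.8700 * 0.98609754 * 0.85240778 = 9.0738


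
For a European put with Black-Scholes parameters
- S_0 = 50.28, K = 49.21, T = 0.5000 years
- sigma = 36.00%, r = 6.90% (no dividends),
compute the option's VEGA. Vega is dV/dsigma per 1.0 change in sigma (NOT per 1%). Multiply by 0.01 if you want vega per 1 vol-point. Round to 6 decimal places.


Answer: Vega = 13.353565

Derivation:
d1 = 0.3473093582; d2 = 0.0927509170
phi(d1) = 0.3755925269; exp(-qT) = 1.0000000000; exp(-rT) = 0.9660883397
Vega = S * exp(-qT) * phi(d1) * sqrt(T) = 50.2800 * 1.0000000000 * 0.3755925269 * 0.7071067812 = 13.353565


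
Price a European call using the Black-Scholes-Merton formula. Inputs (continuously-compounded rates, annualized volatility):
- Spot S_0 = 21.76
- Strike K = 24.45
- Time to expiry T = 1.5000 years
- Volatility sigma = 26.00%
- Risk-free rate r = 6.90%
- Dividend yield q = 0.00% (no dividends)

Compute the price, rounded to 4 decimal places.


Answer: Price = 2.6301

Derivation:
d1 = (ln(S/K) + (r - q + 0.5*sigma^2) * T) / (sigma * sqrt(T)) = 0.11821365
d2 = d1 - sigma * sqrt(T) = -0.20022002
exp(-rT) = 0.90167602; exp(-qT) = 1.00000000
C = S_0 * exp(-qT) * N(d1) - K * exp(-rT) * N(d2)
N(d1) = 0.54705081; N(d2) = 0.42065426
C = 21.7600 * 1.00000000 * 0.54705081 - 24.4500 * 0.90167602 * 0.42065426 = 2.6301


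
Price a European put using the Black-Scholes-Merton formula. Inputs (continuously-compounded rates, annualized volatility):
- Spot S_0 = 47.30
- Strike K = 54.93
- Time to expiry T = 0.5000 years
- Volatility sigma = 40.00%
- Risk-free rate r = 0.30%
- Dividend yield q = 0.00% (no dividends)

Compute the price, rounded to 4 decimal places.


d1 = (ln(S/K) + (r - q + 0.5*sigma^2) * T) / (sigma * sqrt(T)) = -0.38201215
d2 = d1 - sigma * sqrt(T) = -0.66485486
exp(-rT) = 0.99850112; exp(-qT) = 1.00000000
P = K * exp(-rT) * N(-d2) - S_0 * exp(-qT) * N(-d1)
N(-d1) = 0.64877382; N(-d2) = 0.74692833
P = 54.9300 * 0.99850112 * 0.74692833 - 47.3000 * 1.00000000 * 0.64877382 = 10.2803

Answer: Price = 10.2803


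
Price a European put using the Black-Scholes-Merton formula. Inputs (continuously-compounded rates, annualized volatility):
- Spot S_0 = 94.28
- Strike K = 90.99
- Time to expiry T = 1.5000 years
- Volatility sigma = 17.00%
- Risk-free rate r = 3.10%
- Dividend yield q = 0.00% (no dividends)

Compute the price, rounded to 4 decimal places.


Answer: Price = 4.3699

Derivation:
d1 = (ln(S/K) + (r - q + 0.5*sigma^2) * T) / (sigma * sqrt(T)) = 0.49803634
d2 = d1 - sigma * sqrt(T) = 0.28982972
exp(-rT) = 0.95456456; exp(-qT) = 1.00000000
P = K * exp(-rT) * N(-d2) - S_0 * exp(-qT) * N(-d1)
N(-d1) = 0.30922921; N(-d2) = 0.38597326
P = 90.9900 * 0.95456456 * 0.38597326 - 94.2800 * 1.00000000 * 0.30922921 = 4.3699


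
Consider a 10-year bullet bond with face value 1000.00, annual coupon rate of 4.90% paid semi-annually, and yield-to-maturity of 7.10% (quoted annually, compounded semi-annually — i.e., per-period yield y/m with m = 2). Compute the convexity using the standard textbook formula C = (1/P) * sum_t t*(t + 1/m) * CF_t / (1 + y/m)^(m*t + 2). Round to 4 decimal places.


Answer: Convexity = 70.0916

Derivation:
Coupon per period c = face * coupon_rate / m = 24.500000
Periods per year m = 2; per-period yield y/m = 0.035500
Number of cashflows N = 20
Cashflows (t years, CF_t, discount factor 1/(1+y/m)^(m*t), PV):
  t = 0.5000: CF_t = 24.500000, DF = 0.965717, PV = 23.660068
  t = 1.0000: CF_t = 24.500000, DF = 0.932609, PV = 22.848931
  t = 1.5000: CF_t = 24.500000, DF = 0.900637, PV = 22.065602
  t = 2.0000: CF_t = 24.500000, DF = 0.869760, PV = 21.309128
  t = 2.5000: CF_t = 24.500000, DF = 0.839942, PV = 20.578588
  t = 3.0000: CF_t = 24.500000, DF = 0.811147, PV = 19.873093
  t = 3.5000: CF_t = 24.500000, DF = 0.783338, PV = 19.191785
  t = 4.0000: CF_t = 24.500000, DF = 0.756483, PV = 18.533834
  t = 4.5000: CF_t = 24.500000, DF = 0.730549, PV = 17.898439
  t = 5.0000: CF_t = 24.500000, DF = 0.705503, PV = 17.284828
  t = 5.5000: CF_t = 24.500000, DF = 0.681316, PV = 16.692253
  t = 6.0000: CF_t = 24.500000, DF = 0.657959, PV = 16.119993
  t = 6.5000: CF_t = 24.500000, DF = 0.635402, PV = 15.567352
  t = 7.0000: CF_t = 24.500000, DF = 0.613619, PV = 15.033657
  t = 7.5000: CF_t = 24.500000, DF = 0.592582, PV = 14.518259
  t = 8.0000: CF_t = 24.500000, DF = 0.572267, PV = 14.020530
  t = 8.5000: CF_t = 24.500000, DF = 0.552648, PV = 13.539865
  t = 9.0000: CF_t = 24.500000, DF = 0.533701, PV = 13.075678
  t = 9.5000: CF_t = 24.500000, DF = 0.515404, PV = 12.627405
  t = 10.0000: CF_t = 1024.500000, DF = 0.497735, PV = 509.929219
Price P = sum_t PV_t = 844.368504
Convexity numerator sum_t t*(t + 1/m) * CF_t / (1+y/m)^(m*t + 2):
  t = 0.5000: term = 11.032801
  t = 1.0000: term = 31.963692
  t = 1.5000: term = 61.735763
  t = 2.0000: term = 99.365465
  t = 2.5000: term = 143.938385
  t = 3.0000: term = 194.605252
  t = 3.5000: term = 250.578146
  t = 4.0000: term = 311.126897
  t = 4.5000: term = 375.575684
  t = 5.0000: term = 443.299804
  t = 5.5000: term = 513.722612
  t = 6.0000: term = 586.312625
  t = 6.5000: term = 660.580779
  t = 7.0000: term = 736.077828
  t = 7.5000: term = 812.391891
  t = 8.0000: term = 889.146123
  t = 8.5000: term = 965.996512
  t = 9.0000: term = 1042.629802
  t = 9.5000: term = 1118.761524
  t = 10.0000: term = 49934.302831
Convexity = (1/P) * sum = 59183.144416 / 844.368504 = 70.091606


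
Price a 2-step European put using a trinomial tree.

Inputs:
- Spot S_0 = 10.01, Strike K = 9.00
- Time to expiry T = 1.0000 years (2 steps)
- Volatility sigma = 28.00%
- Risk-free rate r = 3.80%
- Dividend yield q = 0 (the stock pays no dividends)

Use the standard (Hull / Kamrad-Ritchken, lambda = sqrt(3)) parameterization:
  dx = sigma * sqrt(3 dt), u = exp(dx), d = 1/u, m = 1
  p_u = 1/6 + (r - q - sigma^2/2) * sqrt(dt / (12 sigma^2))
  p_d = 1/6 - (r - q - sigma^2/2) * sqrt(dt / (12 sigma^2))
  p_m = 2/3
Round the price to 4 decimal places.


Answer: Price = V(0,0) = 0.5147

Derivation:
dt = T/N = 0.500000; dx = sigma*sqrt(3*dt) = 0.342929
u = exp(dx) = 1.409068; d = 1/u = 0.709689
p_u = 0.165792, p_m = 0.666667, p_d = 0.167541
Discount per step: exp(-r*dt) = 0.981179
Stock lattice S(k, j) with j the centered position index:
  k=0: S(0,+0) = 10.0100
  k=1: S(1,-1) = 7.1040; S(1,+0) = 10.0100; S(1,+1) = 14.1048
  k=2: S(2,-2) = 5.0416; S(2,-1) = 7.1040; S(2,+0) = 10.0100; S(2,+1) = 14.1048; S(2,+2) = 19.8746
Terminal payoffs V(N, j) = max(K - S_T, 0):
  V(2,-2) = 3.958380; V(2,-1) = 1.896014; V(2,+0) = 0.000000; V(2,+1) = 0.000000; V(2,+2) = 0.000000
Backward induction: V(k, j) = exp(-r*dt) * [p_u * V(k+1, j+1) + p_m * V(k+1, j) + p_d * V(k+1, j-1)]
  V(1,-1) = exp(-r*dt) * [p_u*0.000000 + p_m*1.896014 + p_d*3.958380] = 1.890931
  V(1,+0) = exp(-r*dt) * [p_u*0.000000 + p_m*0.000000 + p_d*1.896014] = 0.311682
  V(1,+1) = exp(-r*dt) * [p_u*0.000000 + p_m*0.000000 + p_d*0.000000] = 0.000000
  V(0,+0) = exp(-r*dt) * [p_u*0.000000 + p_m*0.311682 + p_d*1.890931] = 0.514724


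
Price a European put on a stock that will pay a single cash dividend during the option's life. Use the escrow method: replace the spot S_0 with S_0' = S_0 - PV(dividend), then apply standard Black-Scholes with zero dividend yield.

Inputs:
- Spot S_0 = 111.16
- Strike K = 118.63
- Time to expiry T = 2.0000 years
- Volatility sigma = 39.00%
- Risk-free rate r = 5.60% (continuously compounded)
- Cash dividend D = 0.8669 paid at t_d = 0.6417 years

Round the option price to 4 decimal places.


PV(D) = D * exp(-r * t_d) = 0.8669 * 0.96470280 = 0.83630086
S_0' = S_0 - PV(D) = 111.1600 - 0.83630086 = 110.32369914
d1 = (ln(S_0'/K) + (r + sigma^2/2)*T) / (sigma*sqrt(T)) = 0.34722453
d2 = d1 - sigma*sqrt(T) = -0.20431876
exp(-rT) = 0.89404426
N(-d1) = 0.36421132; N(-d2) = 0.58094780
P = K * exp(-rT) * N(-d2) - S_0' * N(-d1) = 118.6300 * 0.89404426 * 0.58094780 - 110.32369914 * 0.36421132 = 21.4345

Answer: Price = 21.4345


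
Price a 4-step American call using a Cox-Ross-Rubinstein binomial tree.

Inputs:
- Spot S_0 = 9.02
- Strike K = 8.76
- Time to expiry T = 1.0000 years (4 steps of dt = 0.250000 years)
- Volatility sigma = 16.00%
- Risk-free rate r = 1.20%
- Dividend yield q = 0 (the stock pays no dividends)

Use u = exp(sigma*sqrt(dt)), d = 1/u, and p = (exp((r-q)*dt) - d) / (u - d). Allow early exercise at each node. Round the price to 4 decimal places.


Answer: Price = V(0,0) = 0.7688

Derivation:
dt = T/N = 0.250000
u = exp(sigma*sqrt(dt)) = 1.083287; d = 1/u = 0.923116
p = (exp((r-q)*dt) - d) / (u - d) = 0.498769
Discount per step: exp(-r*dt) = 0.997004
Stock lattice S(k, i) with i counting down-moves:
  k=0: S(0,0) = 9.0200
  k=1: S(1,0) = 9.7712; S(1,1) = 8.3265
  k=2: S(2,0) = 10.5851; S(2,1) = 9.0200; S(2,2) = 7.6863
  k=3: S(3,0) = 11.4667; S(3,1) = 9.7712; S(3,2) = 8.3265; S(3,3) = 7.0954
  k=4: S(4,0) = 12.4217; S(4,1) = 10.5851; S(4,2) = 9.0200; S(4,3) = 7.6863; S(4,4) = 6.5499
Terminal payoffs V(N, i) = max(S_T - K, 0):
  V(4,0) = 3.661692; V(4,1) = 1.825068; V(4,2) = 0.260000; V(4,3) = 0.000000; V(4,4) = 0.000000
Backward induction: V(k, i) = exp(-r*dt) * [p * V(k+1, i) + (1-p) * V(k+1, i+1)]; then take max(V_cont, immediate exercise) for American.
  V(3,0) = exp(-r*dt) * [p*3.661692 + (1-p)*1.825068] = 2.732908; exercise = 2.706667; V(3,0) = max -> 2.732908
  V(3,1) = exp(-r*dt) * [p*1.825068 + (1-p)*0.260000] = 1.037490; exercise = 1.011249; V(3,1) = max -> 1.037490
  V(3,2) = exp(-r*dt) * [p*0.260000 + (1-p)*0.000000] = 0.129291; exercise = 0.000000; V(3,2) = max -> 0.129291
  V(3,3) = exp(-r*dt) * [p*0.000000 + (1-p)*0.000000] = 0.000000; exercise = 0.000000; V(3,3) = max -> 0.000000
  V(2,0) = exp(-r*dt) * [p*2.732908 + (1-p)*1.037490] = 1.877471; exercise = 1.825068; V(2,0) = max -> 1.877471
  V(2,1) = exp(-r*dt) * [p*1.037490 + (1-p)*0.129291] = 0.580528; exercise = 0.260000; V(2,1) = max -> 0.580528
  V(2,2) = exp(-r*dt) * [p*0.129291 + (1-p)*0.000000] = 0.064293; exercise = 0.000000; V(2,2) = max -> 0.064293
  V(1,0) = exp(-r*dt) * [p*1.877471 + (1-p)*0.580528] = 1.223726; exercise = 1.011249; V(1,0) = max -> 1.223726
  V(1,1) = exp(-r*dt) * [p*0.580528 + (1-p)*0.064293] = 0.320811; exercise = 0.000000; V(1,1) = max -> 0.320811
  V(0,0) = exp(-r*dt) * [p*1.223726 + (1-p)*0.320811] = 0.768847; exercise = 0.260000; V(0,0) = max -> 0.768847


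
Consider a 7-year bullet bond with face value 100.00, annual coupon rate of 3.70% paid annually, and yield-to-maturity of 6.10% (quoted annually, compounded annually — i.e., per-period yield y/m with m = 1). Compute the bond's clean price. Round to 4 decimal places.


Coupon per period c = face * coupon_rate / m = 3.700000
Periods per year m = 1; per-period yield y/m = 0.061000
Number of cashflows N = 7
Cashflows (t years, CF_t, discount factor 1/(1+y/m)^(m*t), PV):
  t = 1.0000: CF_t = 3.700000, DF = 0.942507, PV = 3.487276
  t = 2.0000: CF_t = 3.700000, DF = 0.888320, PV = 3.286782
  t = 3.0000: CF_t = 3.700000, DF = 0.837247, PV = 3.097816
  t = 4.0000: CF_t = 3.700000, DF = 0.789112, PV = 2.919713
  t = 5.0000: CF_t = 3.700000, DF = 0.743743, PV = 2.751850
  t = 6.0000: CF_t = 3.700000, DF = 0.700983, PV = 2.593638
  t = 7.0000: CF_t = 103.700000, DF = 0.660682, PV = 68.512698
Price P = sum_t PV_t = 86.649774

Answer: Price = 86.6498


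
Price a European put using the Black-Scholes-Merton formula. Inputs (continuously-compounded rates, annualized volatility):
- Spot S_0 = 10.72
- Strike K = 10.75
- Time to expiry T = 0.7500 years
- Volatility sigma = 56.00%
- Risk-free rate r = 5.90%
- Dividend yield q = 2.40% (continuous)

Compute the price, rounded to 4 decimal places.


d1 = (ln(S/K) + (r - q + 0.5*sigma^2) * T) / (sigma * sqrt(T)) = 0.29085133
d2 = d1 - sigma * sqrt(T) = -0.19412289
exp(-rT) = 0.95671475; exp(-qT) = 0.98216103
P = K * exp(-rT) * N(-d2) - S_0 * exp(-qT) * N(-d1)
N(-d1) = 0.38558251; N(-d2) = 0.57696017
P = 10.7500 * 0.95671475 * 0.57696017 - 10.7200 * 0.98216103 * 0.38558251 = 1.8741

Answer: Price = 1.8741


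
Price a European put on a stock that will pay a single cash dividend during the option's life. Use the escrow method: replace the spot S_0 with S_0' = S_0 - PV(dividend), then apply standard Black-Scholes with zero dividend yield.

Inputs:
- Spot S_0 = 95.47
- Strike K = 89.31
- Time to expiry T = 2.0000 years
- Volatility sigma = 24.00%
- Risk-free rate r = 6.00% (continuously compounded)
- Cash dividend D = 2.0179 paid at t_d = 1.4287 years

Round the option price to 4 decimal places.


Answer: Price = 5.8079

Derivation:
PV(D) = D * exp(-r * t_d) = 2.0179 * 0.91784936 = 1.85212822
S_0' = S_0 - PV(D) = 95.4700 - 1.85212822 = 93.61787178
d1 = (ln(S_0'/K) + (r + sigma^2/2)*T) / (sigma*sqrt(T)) = 0.66205182
d2 = d1 - sigma*sqrt(T) = 0.32264057
exp(-rT) = 0.88692044
N(-d1) = 0.25396901; N(-d2) = 0.37348373
P = K * exp(-rT) * N(-d2) - S_0' * N(-d1) = 89.3100 * 0.88692044 * 0.37348373 - 93.61787178 * 0.25396901 = 5.8079


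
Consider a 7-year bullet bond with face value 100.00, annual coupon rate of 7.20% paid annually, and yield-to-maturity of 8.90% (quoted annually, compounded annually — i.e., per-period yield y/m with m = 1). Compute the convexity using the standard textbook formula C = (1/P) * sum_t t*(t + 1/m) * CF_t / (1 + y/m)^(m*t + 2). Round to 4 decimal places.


Answer: Convexity = 35.4797

Derivation:
Coupon per period c = face * coupon_rate / m = 7.200000
Periods per year m = 1; per-period yield y/m = 0.089000
Number of cashflows N = 7
Cashflows (t years, CF_t, discount factor 1/(1+y/m)^(m*t), PV):
  t = 1.0000: CF_t = 7.200000, DF = 0.918274, PV = 6.611570
  t = 2.0000: CF_t = 7.200000, DF = 0.843226, PV = 6.071231
  t = 3.0000: CF_t = 7.200000, DF = 0.774313, PV = 5.575051
  t = 4.0000: CF_t = 7.200000, DF = 0.711031, PV = 5.119423
  t = 5.0000: CF_t = 7.200000, DF = 0.652921, PV = 4.701031
  t = 6.0000: CF_t = 7.200000, DF = 0.599560, PV = 4.316833
  t = 7.0000: CF_t = 107.200000, DF = 0.550560, PV = 59.020057
Price P = sum_t PV_t = 91.415196
Convexity numerator sum_t t*(t + 1/m) * CF_t / (1+y/m)^(m*t + 2):
  t = 1.0000: term = 11.150102
  t = 2.0000: term = 30.716535
  t = 3.0000: term = 56.412370
  t = 4.0000: term = 86.336654
  t = 5.0000: term = 118.921011
  t = 6.0000: term = 152.882842
  t = 7.0000: term = 2786.967438
Convexity = (1/P) * sum = 3243.386953 / 91.415196 = 35.479735


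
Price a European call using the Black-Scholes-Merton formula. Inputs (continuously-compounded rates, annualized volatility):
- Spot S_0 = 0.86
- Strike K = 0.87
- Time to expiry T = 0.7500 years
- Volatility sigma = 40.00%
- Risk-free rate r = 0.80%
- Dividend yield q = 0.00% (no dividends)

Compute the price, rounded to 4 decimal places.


d1 = (ln(S/K) + (r - q + 0.5*sigma^2) * T) / (sigma * sqrt(T)) = 0.15715237
d2 = d1 - sigma * sqrt(T) = -0.18925779
exp(-rT) = 0.99401796; exp(-qT) = 1.00000000
C = S_0 * exp(-qT) * N(d1) - K * exp(-rT) * N(d2)
N(d1) = 0.56243762; N(d2) = 0.42494539
C = 0.8600 * 1.00000000 * 0.56243762 - 0.8700 * 0.99401796 * 0.42494539 = 0.1162

Answer: Price = 0.1162


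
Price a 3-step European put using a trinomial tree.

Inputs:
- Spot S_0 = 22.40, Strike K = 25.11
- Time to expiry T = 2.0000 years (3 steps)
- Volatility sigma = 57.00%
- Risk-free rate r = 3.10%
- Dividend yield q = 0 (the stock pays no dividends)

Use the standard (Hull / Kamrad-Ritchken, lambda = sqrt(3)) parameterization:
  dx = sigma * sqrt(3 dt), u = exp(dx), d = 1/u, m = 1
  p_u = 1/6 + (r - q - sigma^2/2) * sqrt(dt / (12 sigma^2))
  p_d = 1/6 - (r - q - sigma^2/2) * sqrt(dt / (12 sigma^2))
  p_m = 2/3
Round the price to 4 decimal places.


Answer: Price = V(0,0) = 7.5556

Derivation:
dt = T/N = 0.666667; dx = sigma*sqrt(3*dt) = 0.806102
u = exp(dx) = 2.239162; d = 1/u = 0.446596
p_u = 0.112310, p_m = 0.666667, p_d = 0.221023
Discount per step: exp(-r*dt) = 0.979545
Stock lattice S(k, j) with j the centered position index:
  k=0: S(0,+0) = 22.4000
  k=1: S(1,-1) = 10.0037; S(1,+0) = 22.4000; S(1,+1) = 50.1572
  k=2: S(2,-2) = 4.4676; S(2,-1) = 10.0037; S(2,+0) = 22.4000; S(2,+1) = 50.1572; S(2,+2) = 112.3102
  k=3: S(3,-3) = 1.9952; S(3,-2) = 4.4676; S(3,-1) = 10.0037; S(3,+0) = 22.4000; S(3,+1) = 50.1572; S(3,+2) = 112.3102; S(3,+3) = 251.4807
Terminal payoffs V(N, j) = max(K - S_T, 0):
  V(3,-3) = 23.114777; V(3,-2) = 20.642373; V(3,-1) = 15.106258; V(3,+0) = 2.710000; V(3,+1) = 0.000000; V(3,+2) = 0.000000; V(3,+3) = 0.000000
Backward induction: V(k, j) = exp(-r*dt) * [p_u * V(k+1, j+1) + p_m * V(k+1, j) + p_d * V(k+1, j-1)]
  V(2,-2) = exp(-r*dt) * [p_u*15.106258 + p_m*20.642373 + p_d*23.114777] = 20.146377
  V(2,-1) = exp(-r*dt) * [p_u*2.710000 + p_m*15.106258 + p_d*20.642373] = 14.632094
  V(2,+0) = exp(-r*dt) * [p_u*0.000000 + p_m*2.710000 + p_d*15.106258] = 5.040247
  V(2,+1) = exp(-r*dt) * [p_u*0.000000 + p_m*0.000000 + p_d*2.710000] = 0.586720
  V(2,+2) = exp(-r*dt) * [p_u*0.000000 + p_m*0.000000 + p_d*0.000000] = 0.000000
  V(1,-1) = exp(-r*dt) * [p_u*5.040247 + p_m*14.632094 + p_d*20.146377] = 14.471425
  V(1,+0) = exp(-r*dt) * [p_u*0.586720 + p_m*5.040247 + p_d*14.632094] = 6.523858
  V(1,+1) = exp(-r*dt) * [p_u*0.000000 + p_m*0.586720 + p_d*5.040247] = 1.474370
  V(0,+0) = exp(-r*dt) * [p_u*1.474370 + p_m*6.523858 + p_d*14.471425] = 7.555569


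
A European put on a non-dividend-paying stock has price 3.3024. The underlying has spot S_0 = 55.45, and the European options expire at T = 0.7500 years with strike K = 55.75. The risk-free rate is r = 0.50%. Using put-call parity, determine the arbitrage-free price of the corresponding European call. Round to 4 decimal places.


Put-call parity: C - P = S_0 * exp(-qT) - K * exp(-rT).
S_0 * exp(-qT) = 55.4500 * 1.00000000 = 55.45000000
K * exp(-rT) = 55.7500 * 0.99625702 = 55.54132900
C = P + S*exp(-qT) - K*exp(-rT)
C = 3.3024 + 55.45000000 - 55.54132900 = 3.2111

Answer: Call price = 3.2111


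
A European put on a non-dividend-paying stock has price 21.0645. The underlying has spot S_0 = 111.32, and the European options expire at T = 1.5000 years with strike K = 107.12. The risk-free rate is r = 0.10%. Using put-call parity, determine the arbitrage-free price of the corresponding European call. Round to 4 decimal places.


Put-call parity: C - P = S_0 * exp(-qT) - K * exp(-rT).
S_0 * exp(-qT) = 111.3200 * 1.00000000 = 111.32000000
K * exp(-rT) = 107.1200 * 0.99850112 = 106.95944045
C = P + S*exp(-qT) - K*exp(-rT)
C = 21.0645 + 111.32000000 - 106.95944045 = 25.4251

Answer: Call price = 25.4251


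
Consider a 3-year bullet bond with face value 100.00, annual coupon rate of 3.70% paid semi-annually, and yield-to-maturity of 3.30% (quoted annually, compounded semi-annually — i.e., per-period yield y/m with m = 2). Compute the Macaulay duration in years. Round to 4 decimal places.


Coupon per period c = face * coupon_rate / m = 1.850000
Periods per year m = 2; per-period yield y/m = 0.016500
Number of cashflows N = 6
Cashflows (t years, CF_t, discount factor 1/(1+y/m)^(m*t), PV):
  t = 0.5000: CF_t = 1.850000, DF = 0.983768, PV = 1.819970
  t = 1.0000: CF_t = 1.850000, DF = 0.967799, PV = 1.790428
  t = 1.5000: CF_t = 1.850000, DF = 0.952090, PV = 1.761366
  t = 2.0000: CF_t = 1.850000, DF = 0.936635, PV = 1.732775
  t = 2.5000: CF_t = 1.850000, DF = 0.921432, PV = 1.704648
  t = 3.0000: CF_t = 101.850000, DF = 0.906475, PV = 92.324451
Price P = sum_t PV_t = 101.133640
Macaulay numerator sum_t t * PV_t:
  t * PV_t at t = 0.5000: 0.909985
  t * PV_t at t = 1.0000: 1.790428
  t * PV_t at t = 1.5000: 2.642049
  t * PV_t at t = 2.0000: 3.465550
  t * PV_t at t = 2.5000: 4.261621
  t * PV_t at t = 3.0000: 276.973354
Macaulay duration D = (sum_t t * PV_t) / P = 290.042988 / 101.133640 = 2.867918

Answer: Macaulay duration = 2.8679 years


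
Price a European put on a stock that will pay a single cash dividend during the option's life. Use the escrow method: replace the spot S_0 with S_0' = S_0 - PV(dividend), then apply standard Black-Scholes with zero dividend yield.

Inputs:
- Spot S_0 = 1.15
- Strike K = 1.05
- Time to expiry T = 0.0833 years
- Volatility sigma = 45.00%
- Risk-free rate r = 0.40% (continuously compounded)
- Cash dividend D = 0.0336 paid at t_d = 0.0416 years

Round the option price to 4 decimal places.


PV(D) = D * exp(-r * t_d) = 0.0336 * 0.99983361 = 0.03359441
S_0' = S_0 - PV(D) = 1.1500 - 0.03359441 = 1.11640559
d1 = (ln(S_0'/K) + (r + sigma^2/2)*T) / (sigma*sqrt(T)) = 0.53967173
d2 = d1 - sigma*sqrt(T) = 0.40979390
exp(-rT) = 0.99966686
N(-d1) = 0.29471172; N(-d2) = 0.34097857
P = K * exp(-rT) * N(-d2) - S_0' * N(-d1) = 1.0500 * 0.99966686 * 0.34097857 - 1.11640559 * 0.29471172 = 0.0289

Answer: Price = 0.0289


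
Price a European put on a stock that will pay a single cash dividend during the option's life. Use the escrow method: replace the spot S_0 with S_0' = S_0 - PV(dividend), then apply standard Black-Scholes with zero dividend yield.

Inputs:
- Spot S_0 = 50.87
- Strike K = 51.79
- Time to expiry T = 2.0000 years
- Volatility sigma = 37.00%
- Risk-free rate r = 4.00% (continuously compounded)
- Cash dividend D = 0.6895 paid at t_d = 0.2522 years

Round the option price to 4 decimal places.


PV(D) = D * exp(-r * t_d) = 0.6895 * 0.98996271 = 0.68257929
S_0' = S_0 - PV(D) = 50.8700 - 0.68257929 = 50.18742071
d1 = (ln(S_0'/K) + (r + sigma^2/2)*T) / (sigma*sqrt(T)) = 0.35444651
d2 = d1 - sigma*sqrt(T) = -0.16881251
exp(-rT) = 0.92311635
N(-d1) = 0.36150214; N(-d2) = 0.56702794
P = K * exp(-rT) * N(-d2) - S_0' * N(-d1) = 51.7900 * 0.92311635 * 0.56702794 - 50.18742071 * 0.36150214 = 8.9657

Answer: Price = 8.9657


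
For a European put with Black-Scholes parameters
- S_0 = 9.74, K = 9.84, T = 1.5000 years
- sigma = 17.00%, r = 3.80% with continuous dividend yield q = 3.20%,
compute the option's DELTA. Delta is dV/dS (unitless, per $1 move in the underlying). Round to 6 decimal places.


d1 = 0.0982697178; d2 = -0.1099369103
phi(d1) = 0.3970206431; exp(-qT) = 0.9531337871; exp(-rT) = 0.9445940694
N(-d1) = 0.4608590617
Delta = -exp(-qT) * N(-d1) = -0.9531337871 * 0.4608590617 = -0.439260

Answer: Delta = -0.439260


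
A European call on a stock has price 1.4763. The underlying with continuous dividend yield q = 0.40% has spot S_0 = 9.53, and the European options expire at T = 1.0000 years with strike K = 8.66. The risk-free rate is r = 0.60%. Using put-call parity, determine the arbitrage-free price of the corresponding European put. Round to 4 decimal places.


Put-call parity: C - P = S_0 * exp(-qT) - K * exp(-rT).
S_0 * exp(-qT) = 9.5300 * 0.99600799 = 9.49195614
K * exp(-rT) = 8.6600 * 0.99401796 = 8.60819557
P = C - S*exp(-qT) + K*exp(-rT)
P = 1.4763 - 9.49195614 + 8.60819557 = 0.5925

Answer: Put price = 0.5925


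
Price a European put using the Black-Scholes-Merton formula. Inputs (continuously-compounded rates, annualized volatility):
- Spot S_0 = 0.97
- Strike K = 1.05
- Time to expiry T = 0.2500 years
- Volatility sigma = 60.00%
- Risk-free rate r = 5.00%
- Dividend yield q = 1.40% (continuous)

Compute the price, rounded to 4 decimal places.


d1 = (ln(S/K) + (r - q + 0.5*sigma^2) * T) / (sigma * sqrt(T)) = -0.08416457
d2 = d1 - sigma * sqrt(T) = -0.38416457
exp(-rT) = 0.98757780; exp(-qT) = 0.99650612
P = K * exp(-rT) * N(-d2) - S_0 * exp(-qT) * N(-d1)
N(-d1) = 0.53353721; N(-d2) = 0.64957176
P = 1.0500 * 0.98757780 * 0.64957176 - 0.9700 * 0.99650612 * 0.53353721 = 0.1579

Answer: Price = 0.1579


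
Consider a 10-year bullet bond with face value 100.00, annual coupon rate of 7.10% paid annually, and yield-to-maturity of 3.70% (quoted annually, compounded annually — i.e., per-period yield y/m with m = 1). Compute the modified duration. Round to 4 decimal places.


Answer: Modified duration = 7.5296

Derivation:
Coupon per period c = face * coupon_rate / m = 7.100000
Periods per year m = 1; per-period yield y/m = 0.037000
Number of cashflows N = 10
Cashflows (t years, CF_t, discount factor 1/(1+y/m)^(m*t), PV):
  t = 1.0000: CF_t = 7.100000, DF = 0.964320, PV = 6.846673
  t = 2.0000: CF_t = 7.100000, DF = 0.929913, PV = 6.602385
  t = 3.0000: CF_t = 7.100000, DF = 0.896734, PV = 6.366813
  t = 4.0000: CF_t = 7.100000, DF = 0.864739, PV = 6.139646
  t = 5.0000: CF_t = 7.100000, DF = 0.833885, PV = 5.920584
  t = 6.0000: CF_t = 7.100000, DF = 0.804132, PV = 5.709339
  t = 7.0000: CF_t = 7.100000, DF = 0.775441, PV = 5.505630
  t = 8.0000: CF_t = 7.100000, DF = 0.747773, PV = 5.309190
  t = 9.0000: CF_t = 7.100000, DF = 0.721093, PV = 5.119759
  t = 10.0000: CF_t = 107.100000, DF = 0.695364, PV = 74.473524
Price P = sum_t PV_t = 127.993544
First compute Macaulay numerator sum_t t * PV_t:
  t * PV_t at t = 1.0000: 6.846673
  t * PV_t at t = 2.0000: 13.204770
  t * PV_t at t = 3.0000: 19.100438
  t * PV_t at t = 4.0000: 24.558584
  t * PV_t at t = 5.0000: 29.602921
  t * PV_t at t = 6.0000: 34.256032
  t * PV_t at t = 7.0000: 38.539413
  t * PV_t at t = 8.0000: 42.473523
  t * PV_t at t = 9.0000: 46.077833
  t * PV_t at t = 10.0000: 744.735244
Macaulay duration D = 999.395432 / 127.993544 = 7.808171
Modified duration = D / (1 + y/m) = 7.808171 / (1 + 0.037000) = 7.529576


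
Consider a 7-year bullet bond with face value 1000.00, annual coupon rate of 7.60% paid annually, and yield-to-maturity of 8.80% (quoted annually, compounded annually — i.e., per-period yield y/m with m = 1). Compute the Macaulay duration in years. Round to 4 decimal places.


Coupon per period c = face * coupon_rate / m = 76.000000
Periods per year m = 1; per-period yield y/m = 0.088000
Number of cashflows N = 7
Cashflows (t years, CF_t, discount factor 1/(1+y/m)^(m*t), PV):
  t = 1.0000: CF_t = 76.000000, DF = 0.919118, PV = 69.852941
  t = 2.0000: CF_t = 76.000000, DF = 0.844777, PV = 64.203071
  t = 3.0000: CF_t = 76.000000, DF = 0.776450, PV = 59.010175
  t = 4.0000: CF_t = 76.000000, DF = 0.713649, PV = 54.237294
  t = 5.0000: CF_t = 76.000000, DF = 0.655927, PV = 49.850454
  t = 6.0000: CF_t = 76.000000, DF = 0.602874, PV = 45.818432
  t = 7.0000: CF_t = 1076.000000, DF = 0.554112, PV = 596.224755
Price P = sum_t PV_t = 939.197122
Macaulay numerator sum_t t * PV_t:
  t * PV_t at t = 1.0000: 69.852941
  t * PV_t at t = 2.0000: 128.406142
  t * PV_t at t = 3.0000: 177.030526
  t * PV_t at t = 4.0000: 216.949175
  t * PV_t at t = 5.0000: 249.252269
  t * PV_t at t = 6.0000: 274.910590
  t * PV_t at t = 7.0000: 4173.573285
Macaulay duration D = (sum_t t * PV_t) / P = 5289.974928 / 939.197122 = 5.632444

Answer: Macaulay duration = 5.6324 years


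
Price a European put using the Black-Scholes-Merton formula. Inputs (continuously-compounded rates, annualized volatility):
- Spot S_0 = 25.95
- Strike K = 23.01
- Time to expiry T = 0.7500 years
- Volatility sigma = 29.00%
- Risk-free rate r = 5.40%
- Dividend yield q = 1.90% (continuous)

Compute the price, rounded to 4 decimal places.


d1 = (ln(S/K) + (r - q + 0.5*sigma^2) * T) / (sigma * sqrt(T)) = 0.70886750
d2 = d1 - sigma * sqrt(T) = 0.45772013
exp(-rT) = 0.96030916; exp(-qT) = 0.98585105
P = K * exp(-rT) * N(-d2) - S_0 * exp(-qT) * N(-d1)
N(-d1) = 0.23920335; N(-d2) = 0.32357676
P = 23.0100 * 0.96030916 * 0.32357676 - 25.9500 * 0.98585105 * 0.23920335 = 1.0305

Answer: Price = 1.0305


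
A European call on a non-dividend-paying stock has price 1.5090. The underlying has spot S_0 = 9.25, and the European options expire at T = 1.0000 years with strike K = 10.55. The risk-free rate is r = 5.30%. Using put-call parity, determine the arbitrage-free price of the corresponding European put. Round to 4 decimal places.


Put-call parity: C - P = S_0 * exp(-qT) - K * exp(-rT).
S_0 * exp(-qT) = 9.2500 * 1.00000000 = 9.25000000
K * exp(-rT) = 10.5500 * 0.94838001 = 10.00540913
P = C - S*exp(-qT) + K*exp(-rT)
P = 1.5090 - 9.25000000 + 10.00540913 = 2.2644

Answer: Put price = 2.2644


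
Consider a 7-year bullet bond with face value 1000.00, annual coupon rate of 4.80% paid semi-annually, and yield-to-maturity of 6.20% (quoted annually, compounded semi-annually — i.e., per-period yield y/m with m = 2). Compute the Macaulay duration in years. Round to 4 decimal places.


Answer: Macaulay duration = 5.9780 years

Derivation:
Coupon per period c = face * coupon_rate / m = 24.000000
Periods per year m = 2; per-period yield y/m = 0.031000
Number of cashflows N = 14
Cashflows (t years, CF_t, discount factor 1/(1+y/m)^(m*t), PV):
  t = 0.5000: CF_t = 24.000000, DF = 0.969932, PV = 23.278371
  t = 1.0000: CF_t = 24.000000, DF = 0.940768, PV = 22.578439
  t = 1.5000: CF_t = 24.000000, DF = 0.912481, PV = 21.899553
  t = 2.0000: CF_t = 24.000000, DF = 0.885045, PV = 21.241079
  t = 2.5000: CF_t = 24.000000, DF = 0.858434, PV = 20.602405
  t = 3.0000: CF_t = 24.000000, DF = 0.832622, PV = 19.982934
  t = 3.5000: CF_t = 24.000000, DF = 0.807587, PV = 19.382089
  t = 4.0000: CF_t = 24.000000, DF = 0.783305, PV = 18.799310
  t = 4.5000: CF_t = 24.000000, DF = 0.759752, PV = 18.234055
  t = 5.0000: CF_t = 24.000000, DF = 0.736908, PV = 17.685795
  t = 5.5000: CF_t = 24.000000, DF = 0.714751, PV = 17.154020
  t = 6.0000: CF_t = 24.000000, DF = 0.693260, PV = 16.638235
  t = 6.5000: CF_t = 24.000000, DF = 0.672415, PV = 16.137958
  t = 7.0000: CF_t = 1024.000000, DF = 0.652197, PV = 667.849558
Price P = sum_t PV_t = 921.463801
Macaulay numerator sum_t t * PV_t:
  t * PV_t at t = 0.5000: 11.639185
  t * PV_t at t = 1.0000: 22.578439
  t * PV_t at t = 1.5000: 32.849329
  t * PV_t at t = 2.0000: 42.482159
  t * PV_t at t = 2.5000: 51.506012
  t * PV_t at t = 3.0000: 59.948801
  t * PV_t at t = 3.5000: 67.837312
  t * PV_t at t = 4.0000: 75.197242
  t * PV_t at t = 4.5000: 82.053246
  t * PV_t at t = 5.0000: 88.428975
  t * PV_t at t = 5.5000: 94.347112
  t * PV_t at t = 6.0000: 99.829411
  t * PV_t at t = 6.5000: 104.896730
  t * PV_t at t = 7.0000: 4674.946904
Macaulay duration D = (sum_t t * PV_t) / P = 5508.540858 / 921.463801 = 5.978033


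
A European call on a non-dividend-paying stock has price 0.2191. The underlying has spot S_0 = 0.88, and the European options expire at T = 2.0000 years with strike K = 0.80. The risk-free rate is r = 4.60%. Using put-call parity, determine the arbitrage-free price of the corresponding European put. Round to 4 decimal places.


Answer: Put price = 0.0688

Derivation:
Put-call parity: C - P = S_0 * exp(-qT) - K * exp(-rT).
S_0 * exp(-qT) = 0.8800 * 1.00000000 = 0.88000000
K * exp(-rT) = 0.8000 * 0.91210515 = 0.72968412
P = C - S*exp(-qT) + K*exp(-rT)
P = 0.2191 - 0.88000000 + 0.72968412 = 0.0688


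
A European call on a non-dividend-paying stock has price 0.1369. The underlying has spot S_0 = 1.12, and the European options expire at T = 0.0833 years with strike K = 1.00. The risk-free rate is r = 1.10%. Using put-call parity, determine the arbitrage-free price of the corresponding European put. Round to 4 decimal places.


Put-call parity: C - P = S_0 * exp(-qT) - K * exp(-rT).
S_0 * exp(-qT) = 1.1200 * 1.00000000 = 1.12000000
K * exp(-rT) = 1.0000 * 0.99908412 = 0.99908412
P = C - S*exp(-qT) + K*exp(-rT)
P = 0.1369 - 1.12000000 + 0.99908412 = 0.0160

Answer: Put price = 0.0160


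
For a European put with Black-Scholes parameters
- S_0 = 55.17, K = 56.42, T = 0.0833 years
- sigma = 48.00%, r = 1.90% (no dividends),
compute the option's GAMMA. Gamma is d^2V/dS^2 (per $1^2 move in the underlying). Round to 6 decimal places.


d1 = -0.0810294076; d2 = -0.2195657566
phi(d1) = 0.3976347472; exp(-qT) = 1.0000000000; exp(-rT) = 0.9984185518
Gamma = exp(-qT) * phi(d1) / (S * sigma * sqrt(T)) = 1.0000000000 * 0.3976347472 / (55.1700 * 0.4800 * 0.2886173938) = 0.052026

Answer: Gamma = 0.052026


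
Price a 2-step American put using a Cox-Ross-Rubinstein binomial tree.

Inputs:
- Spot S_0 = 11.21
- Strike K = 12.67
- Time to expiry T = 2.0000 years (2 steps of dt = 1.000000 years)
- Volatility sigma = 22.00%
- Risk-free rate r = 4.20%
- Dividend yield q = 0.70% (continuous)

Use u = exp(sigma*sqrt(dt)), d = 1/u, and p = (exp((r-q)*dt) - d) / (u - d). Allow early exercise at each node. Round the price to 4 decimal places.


Answer: Price = V(0,0) = 2.0061

Derivation:
dt = T/N = 1.000000
u = exp(sigma*sqrt(dt)) = 1.246077; d = 1/u = 0.802519
p = (exp((r-q)*dt) - d) / (u - d) = 0.525525
Discount per step: exp(-r*dt) = 0.958870
Stock lattice S(k, i) with i counting down-moves:
  k=0: S(0,0) = 11.2100
  k=1: S(1,0) = 13.9685; S(1,1) = 8.9962
  k=2: S(2,0) = 17.4058; S(2,1) = 11.2100; S(2,2) = 7.2196
Terminal payoffs V(N, i) = max(K - S_T, 0):
  V(2,0) = 0.000000; V(2,1) = 1.460000; V(2,2) = 5.450352
Backward induction: V(k, i) = exp(-r*dt) * [p * V(k+1, i) + (1-p) * V(k+1, i+1)]; then take max(V_cont, immediate exercise) for American.
  V(1,0) = exp(-r*dt) * [p*0.000000 + (1-p)*1.460000] = 0.664241; exercise = 0.000000; V(1,0) = max -> 0.664241
  V(1,1) = exp(-r*dt) * [p*1.460000 + (1-p)*5.450352] = 3.215398; exercise = 3.673764; V(1,1) = max -> 3.673764
  V(0,0) = exp(-r*dt) * [p*0.664241 + (1-p)*3.673764] = 2.006132; exercise = 1.460000; V(0,0) = max -> 2.006132


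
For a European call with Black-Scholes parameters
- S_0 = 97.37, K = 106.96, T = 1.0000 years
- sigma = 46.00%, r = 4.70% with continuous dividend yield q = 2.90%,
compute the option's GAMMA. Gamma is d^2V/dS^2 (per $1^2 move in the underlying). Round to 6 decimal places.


d1 = 0.0649200483; d2 = -0.3950799517
phi(d1) = 0.3981024720; exp(-qT) = 0.9714164645; exp(-rT) = 0.9540873976
Gamma = exp(-qT) * phi(d1) / (S * sigma * sqrt(T)) = 0.9714164645 * 0.3981024720 / (97.3700 * 0.4600 * 1.0000000000) = 0.008634

Answer: Gamma = 0.008634


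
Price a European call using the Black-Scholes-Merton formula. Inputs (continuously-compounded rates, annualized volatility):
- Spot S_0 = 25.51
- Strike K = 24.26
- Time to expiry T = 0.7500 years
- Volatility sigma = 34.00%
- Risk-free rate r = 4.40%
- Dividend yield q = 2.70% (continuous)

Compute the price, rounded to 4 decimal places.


Answer: Price = 3.6639

Derivation:
d1 = (ln(S/K) + (r - q + 0.5*sigma^2) * T) / (sigma * sqrt(T)) = 0.36115511
d2 = d1 - sigma * sqrt(T) = 0.06670647
exp(-rT) = 0.96753856; exp(-qT) = 0.97995365
C = S_0 * exp(-qT) * N(d1) - K * exp(-rT) * N(d2)
N(d1) = 0.64100825; N(d2) = 0.52659231
C = 25.5100 * 0.97995365 * 0.64100825 - 24.2600 * 0.96753856 * 0.52659231 = 3.6639


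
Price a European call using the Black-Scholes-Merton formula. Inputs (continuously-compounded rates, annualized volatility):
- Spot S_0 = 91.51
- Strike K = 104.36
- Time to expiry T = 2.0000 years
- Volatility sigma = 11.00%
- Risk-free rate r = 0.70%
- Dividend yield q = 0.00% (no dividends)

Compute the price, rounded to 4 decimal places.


Answer: Price = 1.9608

Derivation:
d1 = (ln(S/K) + (r - q + 0.5*sigma^2) * T) / (sigma * sqrt(T)) = -0.67688249
d2 = d1 - sigma * sqrt(T) = -0.83244599
exp(-rT) = 0.98609754; exp(-qT) = 1.00000000
C = S_0 * exp(-qT) * N(d1) - K * exp(-rT) * N(d2)
N(d1) = 0.24924026; N(d2) = 0.20257863
C = 91.5100 * 1.00000000 * 0.24924026 - 104.3600 * 0.98609754 * 0.20257863 = 1.9608


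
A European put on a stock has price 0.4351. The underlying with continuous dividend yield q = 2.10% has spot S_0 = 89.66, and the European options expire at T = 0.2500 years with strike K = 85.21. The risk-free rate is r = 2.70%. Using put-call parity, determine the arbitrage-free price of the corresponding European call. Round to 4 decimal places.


Put-call parity: C - P = S_0 * exp(-qT) - K * exp(-rT).
S_0 * exp(-qT) = 89.6600 * 0.99476376 = 89.19051847
K * exp(-rT) = 85.2100 * 0.99327273 = 84.63676933
C = P + S*exp(-qT) - K*exp(-rT)
C = 0.4351 + 89.19051847 - 84.63676933 = 4.9888

Answer: Call price = 4.9888


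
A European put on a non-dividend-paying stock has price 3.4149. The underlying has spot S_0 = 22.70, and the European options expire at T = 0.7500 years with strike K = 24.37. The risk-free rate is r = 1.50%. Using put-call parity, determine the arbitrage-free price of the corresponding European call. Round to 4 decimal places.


Put-call parity: C - P = S_0 * exp(-qT) - K * exp(-rT).
S_0 * exp(-qT) = 22.7000 * 1.00000000 = 22.70000000
K * exp(-rT) = 24.3700 * 0.98881304 = 24.09737390
C = P + S*exp(-qT) - K*exp(-rT)
C = 3.4149 + 22.70000000 - 24.09737390 = 2.0175

Answer: Call price = 2.0175


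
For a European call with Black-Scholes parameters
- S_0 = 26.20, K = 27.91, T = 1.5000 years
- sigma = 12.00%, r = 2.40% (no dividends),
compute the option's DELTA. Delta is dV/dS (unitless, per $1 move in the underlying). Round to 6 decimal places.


d1 = -0.1117623023; d2 = -0.2587316868
phi(d1) = 0.3964584881; exp(-qT) = 1.0000000000; exp(-rT) = 0.9646402935
N(d1) = 0.4555059393
Delta = exp(-qT) * N(d1) = 1.0000000000 * 0.4555059393 = 0.455506

Answer: Delta = 0.455506


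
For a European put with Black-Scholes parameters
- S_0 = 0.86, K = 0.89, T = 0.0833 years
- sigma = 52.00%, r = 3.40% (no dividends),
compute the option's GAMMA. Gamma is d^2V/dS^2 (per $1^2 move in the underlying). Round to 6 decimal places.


d1 = -0.1345587213; d2 = -0.2846397661
phi(d1) = 0.3953469450; exp(-qT) = 1.0000000000; exp(-rT) = 0.9971718069
Gamma = exp(-qT) * phi(d1) / (S * sigma * sqrt(T)) = 1.0000000000 * 0.3953469450 / (0.8600 * 0.5200 * 0.2886173938) = 3.063050

Answer: Gamma = 3.063050


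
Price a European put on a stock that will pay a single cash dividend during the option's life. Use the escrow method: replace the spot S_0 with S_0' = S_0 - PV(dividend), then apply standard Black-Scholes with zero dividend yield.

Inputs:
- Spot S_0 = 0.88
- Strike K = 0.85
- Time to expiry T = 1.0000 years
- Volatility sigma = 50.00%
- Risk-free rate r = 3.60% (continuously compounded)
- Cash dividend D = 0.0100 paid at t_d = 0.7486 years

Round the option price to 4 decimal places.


PV(D) = D * exp(-r * t_d) = 0.0100 * 0.97341030 = 0.00973410
S_0' = S_0 - PV(D) = 0.8800 - 0.00973410 = 0.87026590
d1 = (ln(S_0'/K) + (r + sigma^2/2)*T) / (sigma*sqrt(T)) = 0.36912489
d2 = d1 - sigma*sqrt(T) = -0.13087511
exp(-rT) = 0.96464029
N(-d1) = 0.35601732; N(-d2) = 0.55206295
P = K * exp(-rT) * N(-d2) - S_0' * N(-d1) = 0.8500 * 0.96464029 * 0.55206295 - 0.87026590 * 0.35601732 = 0.1428

Answer: Price = 0.1428


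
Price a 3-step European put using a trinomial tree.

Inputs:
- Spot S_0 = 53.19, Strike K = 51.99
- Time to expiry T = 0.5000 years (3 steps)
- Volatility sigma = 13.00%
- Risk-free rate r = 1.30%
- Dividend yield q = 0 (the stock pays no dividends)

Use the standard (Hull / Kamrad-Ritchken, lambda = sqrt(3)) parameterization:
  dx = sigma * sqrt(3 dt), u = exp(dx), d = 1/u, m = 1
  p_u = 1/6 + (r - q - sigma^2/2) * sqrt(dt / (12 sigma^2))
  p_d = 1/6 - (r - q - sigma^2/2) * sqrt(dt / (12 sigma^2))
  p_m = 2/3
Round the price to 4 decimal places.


dt = T/N = 0.166667; dx = sigma*sqrt(3*dt) = 0.091924
u = exp(dx) = 1.096281; d = 1/u = 0.912175
p_u = 0.170791, p_m = 0.666667, p_d = 0.162542
Discount per step: exp(-r*dt) = 0.997836
Stock lattice S(k, j) with j the centered position index:
  k=0: S(0,+0) = 53.1900
  k=1: S(1,-1) = 48.5186; S(1,+0) = 53.1900; S(1,+1) = 58.3112
  k=2: S(2,-2) = 44.2574; S(2,-1) = 48.5186; S(2,+0) = 53.1900; S(2,+1) = 58.3112; S(2,+2) = 63.9255
  k=3: S(3,-3) = 40.3705; S(3,-2) = 44.2574; S(3,-1) = 48.5186; S(3,+0) = 53.1900; S(3,+1) = 58.3112; S(3,+2) = 63.9255; S(3,+3) = 70.0803
Terminal payoffs V(N, j) = max(K - S_T, 0):
  V(3,-3) = 11.619522; V(3,-2) = 7.732597; V(3,-1) = 3.471434; V(3,+0) = 0.000000; V(3,+1) = 0.000000; V(3,+2) = 0.000000; V(3,+3) = 0.000000
Backward induction: V(k, j) = exp(-r*dt) * [p_u * V(k+1, j+1) + p_m * V(k+1, j) + p_d * V(k+1, j-1)]
  V(2,-2) = exp(-r*dt) * [p_u*3.471434 + p_m*7.732597 + p_d*11.619522] = 7.620087
  V(2,-1) = exp(-r*dt) * [p_u*0.000000 + p_m*3.471434 + p_d*7.732597] = 3.563431
  V(2,+0) = exp(-r*dt) * [p_u*0.000000 + p_m*0.000000 + p_d*3.471434] = 0.563032
  V(2,+1) = exp(-r*dt) * [p_u*0.000000 + p_m*0.000000 + p_d*0.000000] = 0.000000
  V(2,+2) = exp(-r*dt) * [p_u*0.000000 + p_m*0.000000 + p_d*0.000000] = 0.000000
  V(1,-1) = exp(-r*dt) * [p_u*0.563032 + p_m*3.563431 + p_d*7.620087] = 3.702335
  V(1,+0) = exp(-r*dt) * [p_u*0.000000 + p_m*0.563032 + p_d*3.563431] = 0.952496
  V(1,+1) = exp(-r*dt) * [p_u*0.000000 + p_m*0.000000 + p_d*0.563032] = 0.091318
  V(0,+0) = exp(-r*dt) * [p_u*0.091318 + p_m*0.952496 + p_d*3.702335] = 1.249667

Answer: Price = V(0,0) = 1.2497
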